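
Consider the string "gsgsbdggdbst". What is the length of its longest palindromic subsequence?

One longest palindromic subsequence is sbdggdbs (positions 4,5,6,7,8,9,10,11); it reads the same forward and backward, and the interval DP gives dp[1][12] = 8.

8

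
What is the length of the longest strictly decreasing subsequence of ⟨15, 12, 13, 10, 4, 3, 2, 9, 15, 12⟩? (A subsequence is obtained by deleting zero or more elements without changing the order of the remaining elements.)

One longest decreasing subsequence is 15, 12, 10, 4, 3, 2 (positions 1,2,4,5,6,7), of length 6; no longer one exists.

6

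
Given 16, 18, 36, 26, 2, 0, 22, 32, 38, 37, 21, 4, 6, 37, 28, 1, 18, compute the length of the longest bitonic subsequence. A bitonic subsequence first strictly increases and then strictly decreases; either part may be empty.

Let inc[i] be the LIS ending at i and dec[i] the longest strictly decreasing subsequence starting at i. inc = [1, 2, 3, 3, 1, 1, 3, 4, 5, 5, 3, 2, 3, 5, 4, 2, 4], dec = [3, 3, 6, 5, 2, 1, 4, 4, 5, 4, 3, 2, 2, 3, 2, 1, 1].
max_i inc[i]+dec[i]−1 = 9, with one witness 16, 18, 26, 32, 38, 37, 21, 6, 1.

9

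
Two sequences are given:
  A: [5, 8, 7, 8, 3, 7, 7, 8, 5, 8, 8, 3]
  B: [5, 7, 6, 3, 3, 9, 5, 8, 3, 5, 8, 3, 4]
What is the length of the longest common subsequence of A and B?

7

Backtracking the LCS table gives one alignment: 5 (A1,B1) → 7 (A3,B2) → 8 (A4,B8) → 3 (A5,B9) → 5 (A9,B10) → 8 (A11,B11) → 3 (A12,B12).
So the longest common subsequence has length 7.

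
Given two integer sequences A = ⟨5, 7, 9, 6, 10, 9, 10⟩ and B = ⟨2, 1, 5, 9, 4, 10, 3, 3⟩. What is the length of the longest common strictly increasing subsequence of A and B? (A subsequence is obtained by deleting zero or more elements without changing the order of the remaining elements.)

3

For each value that appears in both, track the longest common increasing run ending there.
The best achievable length is 3; one witness is 5, 9, 10 (A-positions 1,3,5, B-positions 3,4,6).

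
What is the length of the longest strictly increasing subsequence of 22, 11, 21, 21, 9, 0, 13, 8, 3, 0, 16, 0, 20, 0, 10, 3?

Let dp[i] be the longest increasing subsequence ending at position i. Then dp = [1, 1, 2, 2, 1, 1, 2, 2, 2, 1, 3, 1, 4, 1, 3, 2].
The maximum is 4; one witness is 11, 13, 16, 20 at positions 2,7,11,13.

4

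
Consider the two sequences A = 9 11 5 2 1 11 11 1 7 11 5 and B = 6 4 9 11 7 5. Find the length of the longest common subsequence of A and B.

Backtracking the LCS table gives one alignment: 9 (A1,B3) → 11 (A7,B4) → 7 (A9,B5) → 5 (A11,B6).
So the longest common subsequence has length 4.

4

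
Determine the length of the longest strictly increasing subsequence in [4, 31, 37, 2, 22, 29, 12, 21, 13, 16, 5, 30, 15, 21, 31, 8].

Let dp[i] be the longest increasing subsequence ending at position i. Then dp = [1, 2, 3, 1, 2, 3, 2, 3, 3, 4, 2, 5, 4, 5, 6, 3].
The maximum is 6; one witness is 4, 12, 13, 16, 30, 31 at positions 1,7,9,10,12,15.

6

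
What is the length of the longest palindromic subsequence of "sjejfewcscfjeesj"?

One longest palindromic subsequence is jejfcscfjej (positions 2,3,4,5,8,9,10,11,12,14,16); it reads the same forward and backward, and the interval DP gives dp[1][16] = 11.

11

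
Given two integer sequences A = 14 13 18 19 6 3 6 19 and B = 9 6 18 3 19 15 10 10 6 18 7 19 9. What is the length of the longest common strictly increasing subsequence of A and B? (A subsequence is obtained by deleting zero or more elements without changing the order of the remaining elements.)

For each value that appears in both, track the longest common increasing run ending there.
The best achievable length is 3; one witness is 3, 6, 19 (A-positions 6,7,8, B-positions 4,9,12).

3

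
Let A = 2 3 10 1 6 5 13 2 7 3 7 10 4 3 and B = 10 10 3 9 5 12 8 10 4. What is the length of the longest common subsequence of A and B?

4

Backtracking the LCS table gives one alignment: 3 (A2,B3) → 5 (A6,B5) → 10 (A12,B8) → 4 (A13,B9).
So the longest common subsequence has length 4.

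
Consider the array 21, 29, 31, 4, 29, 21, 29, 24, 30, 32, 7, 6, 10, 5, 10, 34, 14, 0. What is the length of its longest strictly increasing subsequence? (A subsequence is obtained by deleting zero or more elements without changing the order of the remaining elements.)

One longest increasing subsequence is 4, 21, 29, 30, 32, 34 (positions 4,6,7,9,10,16), of length 6; no longer one exists.

6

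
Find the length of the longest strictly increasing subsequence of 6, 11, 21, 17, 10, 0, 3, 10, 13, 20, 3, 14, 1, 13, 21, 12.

One longest increasing subsequence is 0, 3, 10, 13, 20, 21 (positions 6,7,8,9,10,15), of length 6; no longer one exists.

6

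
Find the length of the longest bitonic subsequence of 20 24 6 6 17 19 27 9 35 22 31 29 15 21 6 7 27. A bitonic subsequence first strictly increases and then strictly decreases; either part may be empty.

Let inc[i] be the LIS ending at i and dec[i] the longest strictly decreasing subsequence starting at i. inc = [1, 2, 1, 1, 2, 3, 4, 2, 5, 4, 5, 5, 3, 4, 1, 2, 5], dec = [4, 4, 1, 1, 3, 3, 4, 2, 5, 3, 4, 3, 2, 2, 1, 1, 1].
max_i inc[i]+dec[i]−1 = 9, with one witness 6, 17, 19, 27, 35, 31, 29, 21, 7.

9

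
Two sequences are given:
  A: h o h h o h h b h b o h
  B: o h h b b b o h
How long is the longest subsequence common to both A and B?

A longest common subsequence is ohhbboh (length 7); the LCS DP confirms no longer common subsequence exists.

7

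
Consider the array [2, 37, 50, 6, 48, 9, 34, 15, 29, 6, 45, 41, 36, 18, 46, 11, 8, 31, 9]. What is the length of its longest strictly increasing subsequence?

Let dp[i] be the longest increasing subsequence ending at position i. Then dp = [1, 2, 3, 2, 3, 3, 4, 4, 5, 2, 6, 6, 6, 5, 7, 4, 3, 6, 4].
The maximum is 7; one witness is 2, 6, 9, 15, 29, 45, 46 at positions 1,4,6,8,9,11,15.

7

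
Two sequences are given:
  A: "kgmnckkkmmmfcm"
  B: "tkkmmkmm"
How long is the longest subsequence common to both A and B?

Backtracking the LCS table gives one alignment: k (A7,B2) → k (A8,B3) → m (A9,B4) → m (A10,B5) → m (A11,B7) → m (A14,B8).
So the longest common subsequence has length 6.

6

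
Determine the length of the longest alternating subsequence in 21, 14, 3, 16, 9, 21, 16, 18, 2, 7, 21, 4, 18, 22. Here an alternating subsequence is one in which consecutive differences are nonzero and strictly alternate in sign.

11

A longest alternating subsequence is 21, 14, 16, 9, 21, 16, 18, 2, 7, 4, 18 (positions 1,2,4,5,6,7,8,9,10,12,13); its 10 consecutive differences strictly alternate in sign, and length 11 is optimal.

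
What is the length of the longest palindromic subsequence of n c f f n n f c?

One longest palindromic subsequence is cfnnfc (positions 2,3,5,6,7,8); it reads the same forward and backward, and the interval DP gives dp[1][8] = 6.

6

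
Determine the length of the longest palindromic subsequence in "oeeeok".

5

One longest palindromic subsequence is oeeeo (positions 1,2,3,4,5); it reads the same forward and backward, and the interval DP gives dp[1][6] = 5.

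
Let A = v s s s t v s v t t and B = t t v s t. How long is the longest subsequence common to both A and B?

Backtracking the LCS table gives one alignment: t (A5,B2) → v (A6,B3) → s (A7,B4) → t (A10,B5).
So the longest common subsequence has length 4.

4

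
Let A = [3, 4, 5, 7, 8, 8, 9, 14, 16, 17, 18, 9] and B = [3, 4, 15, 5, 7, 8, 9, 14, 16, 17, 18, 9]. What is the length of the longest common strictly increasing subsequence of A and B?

A longest common strictly increasing subsequence is 3, 4, 5, 7, 8, 9, 14, 16, 17, 18 (length 10); it appears in order in both A and B, and no longer such subsequence exists.

10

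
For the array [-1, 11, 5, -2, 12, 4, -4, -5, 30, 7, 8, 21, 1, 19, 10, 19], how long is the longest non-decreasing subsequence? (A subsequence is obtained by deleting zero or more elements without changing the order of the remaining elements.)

Let dp[i] be the longest non-decreasing subsequence ending at position i. Then dp = [1, 2, 2, 1, 3, 2, 1, 1, 4, 3, 4, 5, 2, 5, 5, 6].
The maximum is 6; one witness is -1, 5, 7, 8, 19, 19 at positions 1,3,10,11,14,16.

6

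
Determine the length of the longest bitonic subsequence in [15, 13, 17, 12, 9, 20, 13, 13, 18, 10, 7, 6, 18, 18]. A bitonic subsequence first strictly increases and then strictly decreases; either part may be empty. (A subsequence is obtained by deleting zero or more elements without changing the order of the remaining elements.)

7

One longest bitonic subsequence is 15, 17, 20, 18, 10, 7, 6 (positions 1,3,6,9,10,11,12): it rises to 20 then falls. Length 7 is optimal.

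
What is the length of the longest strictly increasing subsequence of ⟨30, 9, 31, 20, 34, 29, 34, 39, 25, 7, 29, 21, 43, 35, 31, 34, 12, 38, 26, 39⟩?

Let dp[i] be the longest increasing subsequence ending at position i. Then dp = [1, 1, 2, 2, 3, 3, 4, 5, 3, 1, 4, 3, 6, 5, 5, 6, 2, 7, 4, 8].
The maximum is 8; one witness is 9, 20, 25, 29, 31, 34, 38, 39 at positions 2,4,9,11,15,16,18,20.

8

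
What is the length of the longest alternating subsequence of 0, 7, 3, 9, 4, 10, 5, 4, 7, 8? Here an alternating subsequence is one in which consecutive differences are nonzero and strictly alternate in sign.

Track the best alternating length ending on an up-step vs a down-step at each position: up/down = 1/1, 2/1, 2/3, 4/1, 4/5, 6/1, 6/7, 4/7, 8/7, 8/7.
The maximum over both is 8; one such subsequence is 0, 7, 3, 9, 4, 10, 5, 7.

8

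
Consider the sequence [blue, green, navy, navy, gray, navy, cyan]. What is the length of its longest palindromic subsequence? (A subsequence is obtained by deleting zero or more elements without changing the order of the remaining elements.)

One longest palindromic subsequence is navy gray navy (positions 4,5,6); it reads the same forward and backward, and the interval DP gives dp[1][7] = 3.

3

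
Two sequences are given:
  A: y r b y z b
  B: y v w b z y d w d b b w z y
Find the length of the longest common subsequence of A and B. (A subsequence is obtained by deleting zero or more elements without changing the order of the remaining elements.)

Backtracking the LCS table gives one alignment: y (A1,B1) → b (A3,B4) → y (A4,B6) → z (A5,B13).
So the longest common subsequence has length 4.

4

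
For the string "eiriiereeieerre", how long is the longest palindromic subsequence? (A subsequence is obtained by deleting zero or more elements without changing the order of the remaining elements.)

Using dp[i][j] = 2 + dp[i+1][j−1] if the ends match, else max(dp[i+1][j], dp[i][j−1]):
dp[1][15] = 11. A witness is erreeieerre at positions 1,3,7,8,9,10,11,12,13,14,15.

11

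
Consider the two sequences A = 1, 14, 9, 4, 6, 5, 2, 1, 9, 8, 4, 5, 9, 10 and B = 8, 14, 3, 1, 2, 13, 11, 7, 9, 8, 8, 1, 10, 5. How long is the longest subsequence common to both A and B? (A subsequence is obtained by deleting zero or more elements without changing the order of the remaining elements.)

Backtracking the LCS table gives one alignment: 1 (A1,B4) → 2 (A7,B5) → 9 (A9,B9) → 8 (A10,B11) → 5 (A12,B14).
So the longest common subsequence has length 5.

5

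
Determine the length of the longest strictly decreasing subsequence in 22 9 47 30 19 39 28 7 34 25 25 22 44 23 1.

One longest decreasing subsequence is 47, 30, 28, 25, 22, 1 (positions 3,4,7,10,12,15), of length 6; no longer one exists.

6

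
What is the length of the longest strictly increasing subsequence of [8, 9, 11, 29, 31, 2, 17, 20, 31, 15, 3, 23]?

6

One longest increasing subsequence is 8, 9, 11, 17, 20, 31 (positions 1,2,3,7,8,9), of length 6; no longer one exists.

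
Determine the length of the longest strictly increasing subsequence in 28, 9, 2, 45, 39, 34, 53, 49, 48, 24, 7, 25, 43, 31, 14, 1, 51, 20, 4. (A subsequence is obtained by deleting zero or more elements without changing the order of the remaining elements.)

One longest increasing subsequence is 9, 24, 25, 43, 51 (positions 2,10,12,13,17), of length 5; no longer one exists.

5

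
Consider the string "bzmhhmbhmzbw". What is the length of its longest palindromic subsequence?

One longest palindromic subsequence is bzmhbhmzb (positions 1,2,3,4,7,8,9,10,11); it reads the same forward and backward, and the interval DP gives dp[1][12] = 9.

9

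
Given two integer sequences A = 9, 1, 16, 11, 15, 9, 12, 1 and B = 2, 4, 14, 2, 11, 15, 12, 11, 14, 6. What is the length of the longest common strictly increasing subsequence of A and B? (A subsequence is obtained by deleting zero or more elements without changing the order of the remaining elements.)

A longest common strictly increasing subsequence is 11, 15 (length 2); it appears in order in both A and B, and no longer such subsequence exists.

2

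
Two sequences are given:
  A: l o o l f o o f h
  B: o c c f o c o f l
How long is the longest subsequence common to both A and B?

5

Backtracking the LCS table gives one alignment: o (A2,B1) → f (A5,B4) → o (A6,B5) → o (A7,B7) → f (A8,B8).
So the longest common subsequence has length 5.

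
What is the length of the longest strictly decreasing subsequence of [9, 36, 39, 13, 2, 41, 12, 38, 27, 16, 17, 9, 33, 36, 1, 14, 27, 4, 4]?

6

Scanning left to right, the best length ending at each element is: 9→1, 36→1, 39→1, 13→2, 2→3, 41→1, 12→3, 38→2, 27→3, 16→4, 17→4, 9→5, 33→3, 36→3, 1→6, 14→5, 27→4, 4→6, 4→6.
So the longest decreasing subsequence has length 6, e.g. 39, 38, 27, 16, 9, 1.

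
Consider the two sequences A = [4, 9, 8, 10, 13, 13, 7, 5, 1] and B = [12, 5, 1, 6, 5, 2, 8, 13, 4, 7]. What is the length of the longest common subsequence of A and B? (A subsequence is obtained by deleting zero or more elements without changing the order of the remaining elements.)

3

A longest common subsequence is 8, 13, 7 (length 3); the LCS DP confirms no longer common subsequence exists.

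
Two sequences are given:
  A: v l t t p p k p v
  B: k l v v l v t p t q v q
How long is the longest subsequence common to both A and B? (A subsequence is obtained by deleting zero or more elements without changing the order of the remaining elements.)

A longest common subsequence is vlttv (length 5); the LCS DP confirms no longer common subsequence exists.

5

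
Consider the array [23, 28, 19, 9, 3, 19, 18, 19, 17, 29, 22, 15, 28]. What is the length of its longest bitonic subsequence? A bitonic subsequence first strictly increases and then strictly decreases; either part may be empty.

Let inc[i] be the LIS ending at i and dec[i] the longest strictly decreasing subsequence starting at i. inc = [1, 2, 1, 1, 1, 2, 2, 3, 2, 4, 4, 2, 5], dec = [5, 5, 4, 2, 1, 4, 3, 3, 2, 3, 2, 1, 1].
max_i inc[i]+dec[i]−1 = 6, with one witness 23, 28, 19, 18, 17, 15.

6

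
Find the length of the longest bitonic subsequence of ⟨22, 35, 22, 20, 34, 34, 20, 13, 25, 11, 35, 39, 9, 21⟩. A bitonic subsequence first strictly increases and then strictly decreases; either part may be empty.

Let inc[i] be the LIS ending at i and dec[i] the longest strictly decreasing subsequence starting at i. inc = [1, 2, 1, 1, 2, 2, 1, 1, 2, 1, 3, 4, 1, 2], dec = [5, 6, 5, 4, 5, 5, 4, 3, 3, 2, 2, 2, 1, 1].
max_i inc[i]+dec[i]−1 = 7, with one witness 22, 35, 34, 20, 13, 11, 9.

7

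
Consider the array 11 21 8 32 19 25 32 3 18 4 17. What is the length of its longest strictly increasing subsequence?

Scanning left to right, the best length ending at each element is: 11→1, 21→2, 8→1, 32→3, 19→2, 25→3, 32→4, 3→1, 18→2, 4→2, 17→3.
So the longest increasing subsequence has length 4, e.g. 11, 21, 25, 32.

4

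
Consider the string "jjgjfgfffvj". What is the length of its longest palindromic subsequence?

One longest palindromic subsequence is jffffj (positions 1,5,7,8,9,11); it reads the same forward and backward, and the interval DP gives dp[1][11] = 6.

6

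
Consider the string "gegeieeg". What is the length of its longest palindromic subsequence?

7

Using dp[i][j] = 2 + dp[i+1][j−1] if the ends match, else max(dp[i+1][j], dp[i][j−1]):
dp[1][8] = 7. A witness is geeieeg at positions 1,2,4,5,6,7,8.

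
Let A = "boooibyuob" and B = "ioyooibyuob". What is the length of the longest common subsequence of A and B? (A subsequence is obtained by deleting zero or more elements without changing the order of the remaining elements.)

A longest common subsequence is oooibyuob (length 9); the LCS DP confirms no longer common subsequence exists.

9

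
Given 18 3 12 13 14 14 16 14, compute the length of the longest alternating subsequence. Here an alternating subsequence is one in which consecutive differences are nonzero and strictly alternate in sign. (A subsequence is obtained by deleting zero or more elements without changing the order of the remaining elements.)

4

Track the best alternating length ending on an up-step vs a down-step at each position: up/down = 1/1, 1/2, 3/2, 3/2, 3/2, 3/2, 3/2, 3/4.
The maximum over both is 4; one such subsequence is 18, 3, 16, 14.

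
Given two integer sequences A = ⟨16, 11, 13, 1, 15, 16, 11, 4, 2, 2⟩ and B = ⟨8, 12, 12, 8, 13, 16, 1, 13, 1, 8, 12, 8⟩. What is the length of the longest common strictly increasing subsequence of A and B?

2

For each value that appears in both, track the longest common increasing run ending there.
The best achievable length is 2; one witness is 13, 16 (A-positions 3,6, B-positions 5,6).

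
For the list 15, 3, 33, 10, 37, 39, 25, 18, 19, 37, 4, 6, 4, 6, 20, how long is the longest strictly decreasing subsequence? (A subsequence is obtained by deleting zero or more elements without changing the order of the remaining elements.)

5

One longest decreasing subsequence is 33, 25, 18, 6, 4 (positions 3,7,8,12,13), of length 5; no longer one exists.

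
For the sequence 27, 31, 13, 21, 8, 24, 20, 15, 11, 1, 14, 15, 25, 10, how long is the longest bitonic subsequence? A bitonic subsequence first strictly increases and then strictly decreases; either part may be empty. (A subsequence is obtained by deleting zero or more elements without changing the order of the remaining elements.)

7

Let inc[i] be the LIS ending at i and dec[i] the longest strictly decreasing subsequence starting at i. inc = [1, 2, 1, 2, 1, 3, 2, 2, 2, 1, 3, 4, 5, 2], dec = [6, 6, 3, 5, 2, 5, 4, 3, 2, 1, 2, 2, 2, 1].
max_i inc[i]+dec[i]−1 = 7, with one witness 27, 31, 24, 20, 15, 14, 10.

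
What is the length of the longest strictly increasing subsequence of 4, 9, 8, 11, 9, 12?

4

Scanning left to right, the best length ending at each element is: 4→1, 9→2, 8→2, 11→3, 9→3, 12→4.
So the longest increasing subsequence has length 4, e.g. 4, 9, 11, 12.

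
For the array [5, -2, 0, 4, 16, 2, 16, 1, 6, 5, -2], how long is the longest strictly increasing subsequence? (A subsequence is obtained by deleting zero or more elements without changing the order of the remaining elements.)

4

One longest increasing subsequence is -2, 0, 4, 16 (positions 2,3,4,5), of length 4; no longer one exists.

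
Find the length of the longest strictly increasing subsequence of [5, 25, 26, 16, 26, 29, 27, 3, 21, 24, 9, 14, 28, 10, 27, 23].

Scanning left to right, the best length ending at each element is: 5→1, 25→2, 26→3, 16→2, 26→3, 29→4, 27→4, 3→1, 21→3, 24→4, 9→2, 14→3, 28→5, 10→3, 27→5, 23→4.
So the longest increasing subsequence has length 5, e.g. 5, 25, 26, 27, 28.

5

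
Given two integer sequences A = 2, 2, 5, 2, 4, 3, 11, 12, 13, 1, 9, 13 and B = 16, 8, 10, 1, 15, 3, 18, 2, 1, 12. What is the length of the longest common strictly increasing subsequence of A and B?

2

A longest common strictly increasing subsequence is 3, 12 (length 2); it appears in order in both A and B, and no longer such subsequence exists.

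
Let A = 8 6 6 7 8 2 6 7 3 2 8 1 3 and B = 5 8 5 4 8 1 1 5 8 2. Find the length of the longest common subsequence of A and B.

3

Backtracking the LCS table gives one alignment: 8 (A1,B5) → 8 (A5,B9) → 2 (A10,B10).
So the longest common subsequence has length 3.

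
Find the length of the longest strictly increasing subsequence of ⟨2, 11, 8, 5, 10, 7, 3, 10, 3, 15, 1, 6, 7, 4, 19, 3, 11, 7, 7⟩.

6

One longest increasing subsequence is 2, 5, 7, 10, 15, 19 (positions 1,4,6,8,10,15), of length 6; no longer one exists.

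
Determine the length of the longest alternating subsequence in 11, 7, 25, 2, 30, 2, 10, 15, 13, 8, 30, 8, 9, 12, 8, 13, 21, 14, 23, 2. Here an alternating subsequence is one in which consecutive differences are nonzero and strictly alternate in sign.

Track the best alternating length ending on an up-step vs a down-step at each position: up/down = 1/1, 1/2, 3/1, 1/4, 5/1, 1/6, 7/6, 7/6, 7/8, 7/8, 9/1, 7/10, 11/10, 11/10, 7/12, 13/10, 13/10, 13/14, 15/10, 1/16.
The maximum over both is 16; one such subsequence is 11, 7, 25, 2, 30, 2, 15, 13, 30, 8, 9, 8, 21, 14, 23, 2.

16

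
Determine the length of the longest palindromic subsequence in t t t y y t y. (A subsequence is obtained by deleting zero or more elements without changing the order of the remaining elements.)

One longest palindromic subsequence is tyyt (positions 3,4,5,6); it reads the same forward and backward, and the interval DP gives dp[1][7] = 4.

4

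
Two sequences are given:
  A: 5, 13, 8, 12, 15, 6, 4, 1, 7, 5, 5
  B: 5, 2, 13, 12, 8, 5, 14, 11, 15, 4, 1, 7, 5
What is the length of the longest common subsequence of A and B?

A longest common subsequence is 5, 13, 8, 15, 4, 1, 7, 5 (length 8); the LCS DP confirms no longer common subsequence exists.

8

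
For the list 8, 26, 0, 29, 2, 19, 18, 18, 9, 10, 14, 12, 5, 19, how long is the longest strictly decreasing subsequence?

Scanning left to right, the best length ending at each element is: 8→1, 26→1, 0→2, 29→1, 2→2, 19→2, 18→3, 18→3, 9→4, 10→4, 14→4, 12→5, 5→6, 19→2.
So the longest decreasing subsequence has length 6, e.g. 26, 19, 18, 14, 12, 5.

6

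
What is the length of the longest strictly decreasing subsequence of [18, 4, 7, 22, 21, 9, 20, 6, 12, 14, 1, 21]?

5

Let dp[i] be the longest decreasing subsequence ending at position i. Then dp = [1, 2, 2, 1, 2, 3, 3, 4, 4, 4, 5, 2].
The maximum is 5; one witness is 22, 21, 9, 6, 1 at positions 4,5,6,8,11.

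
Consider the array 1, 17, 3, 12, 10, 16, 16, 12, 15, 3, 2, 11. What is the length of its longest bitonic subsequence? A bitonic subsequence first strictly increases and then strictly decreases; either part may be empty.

7

Let inc[i] be the LIS ending at i and dec[i] the longest strictly decreasing subsequence starting at i. inc = [1, 2, 2, 3, 3, 4, 4, 4, 5, 2, 2, 4], dec = [1, 5, 2, 4, 3, 4, 4, 3, 3, 2, 1, 1].
max_i inc[i]+dec[i]−1 = 7, with one witness 1, 3, 12, 16, 15, 3, 2.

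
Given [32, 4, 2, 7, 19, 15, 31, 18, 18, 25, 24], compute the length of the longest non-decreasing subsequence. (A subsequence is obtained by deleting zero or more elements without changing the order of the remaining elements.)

6

Scanning left to right, the best length ending at each element is: 32→1, 4→1, 2→1, 7→2, 19→3, 15→3, 31→4, 18→4, 18→5, 25→6, 24→6.
So the longest non-decreasing subsequence has length 6, e.g. 4, 7, 15, 18, 18, 25.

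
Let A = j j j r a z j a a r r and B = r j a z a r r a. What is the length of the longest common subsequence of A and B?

6

Backtracking the LCS table gives one alignment: j (A3,B2) → a (A5,B3) → z (A6,B4) → a (A9,B5) → r (A10,B6) → r (A11,B7).
So the longest common subsequence has length 6.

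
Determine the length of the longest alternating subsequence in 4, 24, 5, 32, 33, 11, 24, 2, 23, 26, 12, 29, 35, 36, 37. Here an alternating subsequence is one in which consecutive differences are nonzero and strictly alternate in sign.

10

Track the best alternating length ending on an up-step vs a down-step at each position: up/down = 1/1, 2/1, 2/3, 4/1, 4/1, 4/5, 6/5, 1/7, 8/7, 8/5, 8/9, 10/5, 10/1, 10/1, 10/1.
The maximum over both is 10; one such subsequence is 4, 24, 5, 32, 11, 24, 2, 23, 12, 29.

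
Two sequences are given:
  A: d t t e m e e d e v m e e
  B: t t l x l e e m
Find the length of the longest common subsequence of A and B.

5

A longest common subsequence is tteem (length 5); the LCS DP confirms no longer common subsequence exists.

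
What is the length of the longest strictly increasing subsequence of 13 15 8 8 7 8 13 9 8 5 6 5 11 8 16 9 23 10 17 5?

One longest increasing subsequence is 7, 8, 9, 11, 16, 23 (positions 5,6,8,13,15,17), of length 6; no longer one exists.

6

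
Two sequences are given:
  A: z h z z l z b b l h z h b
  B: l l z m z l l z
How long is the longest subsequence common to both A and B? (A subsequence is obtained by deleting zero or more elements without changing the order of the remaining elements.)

Backtracking the LCS table gives one alignment: z (A1,B3) → z (A4,B5) → l (A5,B6) → l (A9,B7) → z (A11,B8).
So the longest common subsequence has length 5.

5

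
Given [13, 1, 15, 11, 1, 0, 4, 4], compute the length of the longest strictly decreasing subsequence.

One longest decreasing subsequence is 13, 11, 1, 0 (positions 1,4,5,6), of length 4; no longer one exists.

4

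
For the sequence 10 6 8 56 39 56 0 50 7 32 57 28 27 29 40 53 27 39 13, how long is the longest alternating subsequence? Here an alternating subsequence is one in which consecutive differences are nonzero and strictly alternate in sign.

14

Track the best alternating length ending on an up-step vs a down-step at each position: up/down = 1/1, 1/2, 3/2, 3/1, 3/4, 5/1, 1/6, 7/6, 7/8, 9/8, 9/1, 9/10, 9/10, 11/10, 11/10, 11/10, 9/12, 13/12, 9/14.
The maximum over both is 14; one such subsequence is 10, 6, 56, 39, 56, 0, 50, 7, 32, 28, 29, 27, 39, 13.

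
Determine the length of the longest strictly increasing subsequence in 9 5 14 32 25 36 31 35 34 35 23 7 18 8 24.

One longest increasing subsequence is 9, 14, 25, 31, 34, 35 (positions 1,3,5,7,9,10), of length 6; no longer one exists.

6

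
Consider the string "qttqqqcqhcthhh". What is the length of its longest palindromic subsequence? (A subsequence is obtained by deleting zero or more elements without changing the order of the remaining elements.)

Using dp[i][j] = 2 + dp[i+1][j−1] if the ends match, else max(dp[i+1][j], dp[i][j−1]):
dp[1][14] = 6. A witness is tqqqqt at positions 3,4,5,6,8,11.

6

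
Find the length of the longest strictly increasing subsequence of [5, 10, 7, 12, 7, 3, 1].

3

Let dp[i] be the longest increasing subsequence ending at position i. Then dp = [1, 2, 2, 3, 2, 1, 1].
The maximum is 3; one witness is 5, 10, 12 at positions 1,2,4.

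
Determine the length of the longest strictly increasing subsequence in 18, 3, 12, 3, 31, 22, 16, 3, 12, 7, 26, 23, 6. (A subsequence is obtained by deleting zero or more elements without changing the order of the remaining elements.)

4

Let dp[i] be the longest increasing subsequence ending at position i. Then dp = [1, 1, 2, 1, 3, 3, 3, 1, 2, 2, 4, 4, 2].
The maximum is 4; one witness is 3, 12, 22, 26 at positions 2,3,6,11.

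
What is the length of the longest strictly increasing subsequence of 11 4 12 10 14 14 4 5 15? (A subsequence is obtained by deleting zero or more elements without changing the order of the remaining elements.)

Scanning left to right, the best length ending at each element is: 11→1, 4→1, 12→2, 10→2, 14→3, 14→3, 4→1, 5→2, 15→4.
So the longest increasing subsequence has length 4, e.g. 11, 12, 14, 15.

4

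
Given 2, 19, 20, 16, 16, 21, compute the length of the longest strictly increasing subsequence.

One longest increasing subsequence is 2, 19, 20, 21 (positions 1,2,3,6), of length 4; no longer one exists.

4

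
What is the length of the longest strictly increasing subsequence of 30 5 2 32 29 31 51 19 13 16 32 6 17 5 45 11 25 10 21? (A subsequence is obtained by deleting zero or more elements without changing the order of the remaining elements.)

5

Let dp[i] be the longest increasing subsequence ending at position i. Then dp = [1, 1, 1, 2, 2, 3, 4, 2, 2, 3, 4, 2, 4, 2, 5, 3, 5, 3, 5].
The maximum is 5; one witness is 5, 29, 31, 32, 45 at positions 2,5,6,11,15.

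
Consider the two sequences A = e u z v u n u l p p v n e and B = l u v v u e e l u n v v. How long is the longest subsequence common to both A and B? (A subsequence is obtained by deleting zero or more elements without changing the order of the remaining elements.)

5

Backtracking the LCS table gives one alignment: u (A2,B2) → v (A4,B4) → u (A5,B9) → n (A6,B10) → v (A11,B12).
So the longest common subsequence has length 5.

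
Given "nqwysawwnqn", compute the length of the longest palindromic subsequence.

7

Using dp[i][j] = 2 + dp[i+1][j−1] if the ends match, else max(dp[i+1][j], dp[i][j−1]):
dp[1][11] = 7. A witness is nqwwwqn at positions 1,2,3,7,8,10,11.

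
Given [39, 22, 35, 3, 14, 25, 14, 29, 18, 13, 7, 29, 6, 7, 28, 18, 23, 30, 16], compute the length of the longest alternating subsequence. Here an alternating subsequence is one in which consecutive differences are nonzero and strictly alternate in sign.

Track the best alternating length ending on an up-step vs a down-step at each position: up/down = 1/1, 1/2, 3/2, 1/4, 5/4, 5/4, 5/6, 7/4, 7/8, 5/8, 5/8, 9/4, 5/10, 11/10, 11/10, 11/12, 13/12, 13/4, 11/14.
The maximum over both is 14; one such subsequence is 39, 22, 35, 3, 25, 14, 29, 18, 29, 6, 28, 18, 23, 16.

14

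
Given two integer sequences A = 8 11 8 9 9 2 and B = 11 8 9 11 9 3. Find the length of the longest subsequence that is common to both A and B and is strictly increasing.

2

For each value that appears in both, track the longest common increasing run ending there.
The best achievable length is 2; one witness is 8, 9 (A-positions 1,4, B-positions 2,3).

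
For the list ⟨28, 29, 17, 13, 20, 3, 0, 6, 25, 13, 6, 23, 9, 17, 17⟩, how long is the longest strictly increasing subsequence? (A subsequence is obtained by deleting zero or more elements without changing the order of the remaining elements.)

Let dp[i] be the longest increasing subsequence ending at position i. Then dp = [1, 2, 1, 1, 2, 1, 1, 2, 3, 3, 2, 4, 3, 4, 4].
The maximum is 4; one witness is 3, 6, 13, 23 at positions 6,8,10,12.

4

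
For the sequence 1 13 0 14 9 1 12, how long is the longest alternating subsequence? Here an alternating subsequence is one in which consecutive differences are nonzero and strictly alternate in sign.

6

Track the best alternating length ending on an up-step vs a down-step at each position: up/down = 1/1, 2/1, 1/3, 4/1, 4/5, 4/5, 6/5.
The maximum over both is 6; one such subsequence is 1, 13, 0, 14, 9, 12.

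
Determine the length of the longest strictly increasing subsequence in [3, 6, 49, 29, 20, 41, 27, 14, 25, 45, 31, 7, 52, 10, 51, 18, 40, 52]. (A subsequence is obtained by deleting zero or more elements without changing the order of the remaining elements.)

One longest increasing subsequence is 3, 6, 29, 41, 45, 51, 52 (positions 1,2,4,6,10,15,18), of length 7; no longer one exists.

7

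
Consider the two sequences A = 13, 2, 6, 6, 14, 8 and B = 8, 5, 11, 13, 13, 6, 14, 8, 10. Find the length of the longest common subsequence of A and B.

4

Backtracking the LCS table gives one alignment: 13 (A1,B5) → 6 (A4,B6) → 14 (A5,B7) → 8 (A6,B8).
So the longest common subsequence has length 4.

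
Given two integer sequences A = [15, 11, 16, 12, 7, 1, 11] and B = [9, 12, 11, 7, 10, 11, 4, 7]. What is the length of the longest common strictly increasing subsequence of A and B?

2

A longest common strictly increasing subsequence is 7, 11 (length 2); it appears in order in both A and B, and no longer such subsequence exists.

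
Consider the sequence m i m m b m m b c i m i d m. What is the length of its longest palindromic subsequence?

Using dp[i][j] = 2 + dp[i+1][j−1] if the ends match, else max(dp[i+1][j], dp[i][j−1]):
dp[1][14] = 10. A witness is mimbmmbmim at positions 1,2,3,5,6,7,8,11,12,14.

10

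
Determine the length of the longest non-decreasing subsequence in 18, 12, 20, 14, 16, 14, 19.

Let dp[i] be the longest non-decreasing subsequence ending at position i. Then dp = [1, 1, 2, 2, 3, 3, 4].
The maximum is 4; one witness is 12, 14, 16, 19 at positions 2,4,5,7.

4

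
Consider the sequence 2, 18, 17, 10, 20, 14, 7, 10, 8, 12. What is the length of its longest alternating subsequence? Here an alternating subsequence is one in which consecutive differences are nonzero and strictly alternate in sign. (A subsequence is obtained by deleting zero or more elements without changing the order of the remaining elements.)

Track the best alternating length ending on an up-step vs a down-step at each position: up/down = 1/1, 2/1, 2/3, 2/3, 4/1, 4/5, 2/5, 6/5, 6/7, 8/5.
The maximum over both is 8; one such subsequence is 2, 18, 17, 20, 7, 10, 8, 12.

8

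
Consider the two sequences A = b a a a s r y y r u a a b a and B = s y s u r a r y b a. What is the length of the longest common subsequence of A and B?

6

Backtracking the LCS table gives one alignment: s (A5,B1) → y (A7,B2) → r (A9,B5) → a (A11,B6) → b (A13,B9) → a (A14,B10).
So the longest common subsequence has length 6.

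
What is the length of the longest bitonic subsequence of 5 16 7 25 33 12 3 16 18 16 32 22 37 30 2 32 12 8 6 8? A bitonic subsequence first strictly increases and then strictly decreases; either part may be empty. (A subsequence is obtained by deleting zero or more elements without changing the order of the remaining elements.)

11

One longest bitonic subsequence is 5, 7, 12, 16, 18, 32, 37, 32, 12, 8, 6 (positions 1,3,6,8,9,11,13,16,17,18,19): it rises to 37 then falls. Length 11 is optimal.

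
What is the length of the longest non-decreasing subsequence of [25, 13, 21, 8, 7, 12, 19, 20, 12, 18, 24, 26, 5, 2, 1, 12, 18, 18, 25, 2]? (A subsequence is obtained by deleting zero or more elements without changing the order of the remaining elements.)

7

Let dp[i] be the longest non-decreasing subsequence ending at position i. Then dp = [1, 1, 2, 1, 1, 2, 3, 4, 3, 4, 5, 6, 1, 1, 1, 4, 5, 6, 7, 2].
The maximum is 7; one witness is 8, 12, 12, 18, 18, 18, 25 at positions 4,6,9,10,17,18,19.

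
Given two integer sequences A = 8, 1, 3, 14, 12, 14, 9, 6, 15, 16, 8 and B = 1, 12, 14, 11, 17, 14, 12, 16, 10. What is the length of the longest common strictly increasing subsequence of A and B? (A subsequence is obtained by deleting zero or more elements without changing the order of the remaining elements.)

4

For each value that appears in both, track the longest common increasing run ending there.
The best achievable length is 4; one witness is 1, 12, 14, 16 (A-positions 2,5,6,10, B-positions 1,2,3,8).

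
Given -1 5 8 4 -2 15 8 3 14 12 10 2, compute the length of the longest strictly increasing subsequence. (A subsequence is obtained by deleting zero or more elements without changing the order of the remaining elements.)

One longest increasing subsequence is -1, 5, 8, 15 (positions 1,2,3,6), of length 4; no longer one exists.

4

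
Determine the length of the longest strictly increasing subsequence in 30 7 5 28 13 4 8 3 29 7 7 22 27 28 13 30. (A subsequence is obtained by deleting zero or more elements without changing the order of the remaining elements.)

6

One longest increasing subsequence is 7, 13, 22, 27, 28, 30 (positions 2,5,12,13,14,16), of length 6; no longer one exists.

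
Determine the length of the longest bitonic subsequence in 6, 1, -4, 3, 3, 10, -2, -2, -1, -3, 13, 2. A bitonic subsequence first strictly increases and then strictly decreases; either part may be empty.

5

One longest bitonic subsequence is 1, 3, 10, -1, -3 (positions 2,4,6,9,10): it rises to 10 then falls. Length 5 is optimal.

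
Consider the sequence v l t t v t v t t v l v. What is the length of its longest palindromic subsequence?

11

Using dp[i][j] = 2 + dp[i+1][j−1] if the ends match, else max(dp[i+1][j], dp[i][j−1]):
dp[1][12] = 11. A witness is vlttvtvttlv at positions 1,2,3,4,5,6,7,8,9,11,12.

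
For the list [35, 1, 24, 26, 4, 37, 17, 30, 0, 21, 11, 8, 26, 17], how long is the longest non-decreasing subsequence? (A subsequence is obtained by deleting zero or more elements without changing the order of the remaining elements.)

5

Let dp[i] be the longest non-decreasing subsequence ending at position i. Then dp = [1, 1, 2, 3, 2, 4, 3, 4, 1, 4, 3, 3, 5, 4].
The maximum is 5; one witness is 1, 4, 17, 21, 26 at positions 2,5,7,10,13.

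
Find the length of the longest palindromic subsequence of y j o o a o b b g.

3

One longest palindromic subsequence is oao (positions 4,5,6); it reads the same forward and backward, and the interval DP gives dp[1][9] = 3.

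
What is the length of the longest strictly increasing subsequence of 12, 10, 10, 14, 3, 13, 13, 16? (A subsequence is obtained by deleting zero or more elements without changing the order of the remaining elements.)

Scanning left to right, the best length ending at each element is: 12→1, 10→1, 10→1, 14→2, 3→1, 13→2, 13→2, 16→3.
So the longest increasing subsequence has length 3, e.g. 12, 14, 16.

3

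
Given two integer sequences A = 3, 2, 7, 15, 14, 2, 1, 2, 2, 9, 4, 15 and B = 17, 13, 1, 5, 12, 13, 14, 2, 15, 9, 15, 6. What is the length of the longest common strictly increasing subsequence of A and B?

For each value that appears in both, track the longest common increasing run ending there.
The best achievable length is 4; one witness is 1, 2, 9, 15 (A-positions 7,8,10,12, B-positions 3,8,10,11).

4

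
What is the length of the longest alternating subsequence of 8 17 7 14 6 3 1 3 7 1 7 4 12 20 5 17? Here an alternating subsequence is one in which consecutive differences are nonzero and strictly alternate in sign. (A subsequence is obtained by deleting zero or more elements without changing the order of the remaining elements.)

12

Track the best alternating length ending on an up-step vs a down-step at each position: up/down = 1/1, 2/1, 1/3, 4/3, 1/5, 1/5, 1/5, 6/5, 6/5, 1/7, 8/5, 8/9, 10/5, 10/1, 10/11, 12/11.
The maximum over both is 12; one such subsequence is 8, 17, 7, 14, 1, 3, 1, 7, 4, 12, 5, 17.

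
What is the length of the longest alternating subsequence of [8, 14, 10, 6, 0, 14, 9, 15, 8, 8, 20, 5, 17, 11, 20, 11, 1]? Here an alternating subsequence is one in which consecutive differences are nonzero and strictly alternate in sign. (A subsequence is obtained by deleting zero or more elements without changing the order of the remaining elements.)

13

Track the best alternating length ending on an up-step vs a down-step at each position: up/down = 1/1, 2/1, 2/3, 1/3, 1/3, 4/1, 4/5, 6/1, 4/7, 4/7, 8/1, 4/9, 10/9, 10/11, 12/1, 10/13, 4/13.
The maximum over both is 13; one such subsequence is 8, 14, 10, 14, 9, 15, 8, 20, 5, 17, 11, 20, 11.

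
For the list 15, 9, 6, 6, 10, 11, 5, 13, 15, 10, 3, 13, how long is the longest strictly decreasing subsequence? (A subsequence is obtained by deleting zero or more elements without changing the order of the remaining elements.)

Let dp[i] be the longest decreasing subsequence ending at position i. Then dp = [1, 2, 3, 3, 2, 2, 4, 2, 1, 3, 5, 2].
The maximum is 5; one witness is 15, 9, 6, 5, 3 at positions 1,2,3,7,11.

5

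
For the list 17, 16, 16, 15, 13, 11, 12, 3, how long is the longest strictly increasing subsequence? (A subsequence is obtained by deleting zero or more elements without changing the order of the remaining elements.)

Scanning left to right, the best length ending at each element is: 17→1, 16→1, 16→1, 15→1, 13→1, 11→1, 12→2, 3→1.
So the longest increasing subsequence has length 2, e.g. 11, 12.

2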